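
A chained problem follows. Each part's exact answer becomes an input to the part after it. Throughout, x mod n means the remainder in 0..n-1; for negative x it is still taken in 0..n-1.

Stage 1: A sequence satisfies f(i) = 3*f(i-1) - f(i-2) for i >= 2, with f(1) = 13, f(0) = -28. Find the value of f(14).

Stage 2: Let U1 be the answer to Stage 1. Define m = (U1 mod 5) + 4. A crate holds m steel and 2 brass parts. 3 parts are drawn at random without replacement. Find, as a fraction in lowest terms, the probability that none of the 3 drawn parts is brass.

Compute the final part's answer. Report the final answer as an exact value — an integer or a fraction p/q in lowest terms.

5/14

Stage 1: f(2) = 3*(13) - 1*(-28) = 67; iterating: f(2)=67, f(3)=188, f(4)=497, f(5)=1303, f(6)=3412, f(7)=8933, f(8)=23387, f(9)=61228, f(10)=160297, f(11)=419663, f(12)=1098692, f(13)=2876413, f(14)=7530547; answer 7530547
Stage 2: U1 = 7530547; m = 6; total draws C(8,3) = 56; favorable C(6,3) = 20; P = 5/14; answer 5/14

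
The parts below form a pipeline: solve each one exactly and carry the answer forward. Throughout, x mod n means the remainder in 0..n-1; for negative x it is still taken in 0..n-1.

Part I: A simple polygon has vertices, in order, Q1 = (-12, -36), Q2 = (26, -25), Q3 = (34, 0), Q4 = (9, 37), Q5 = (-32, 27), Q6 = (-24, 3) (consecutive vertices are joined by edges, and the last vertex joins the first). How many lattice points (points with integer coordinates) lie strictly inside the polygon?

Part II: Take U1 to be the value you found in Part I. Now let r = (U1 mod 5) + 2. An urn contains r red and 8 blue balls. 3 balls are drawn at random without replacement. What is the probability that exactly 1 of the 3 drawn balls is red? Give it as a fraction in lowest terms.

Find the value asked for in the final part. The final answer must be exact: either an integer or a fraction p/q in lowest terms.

Part I: cross terms: (-12*-25 - 26*-36)=1236, (26*0 - 34*-25)=850, (34*37 - 9*0)=1258, (9*27 - -32*37)=1427, (-32*3 - -24*27)=552, (-24*-36 - -12*3)=900; twice the area = |6223| = 6223; area = 6223/2; boundary points = 1 + 1 + 1 + 1 + 8 + 3 = 15; strictly interior points = area - boundary/2 + 1 = 3105; answer 3105
Part II: U1 = 3105; r = 2; total draws C(10,3) = 120; favorable C(2,1)*C(8,2) = 56; P = 7/15; answer 7/15

7/15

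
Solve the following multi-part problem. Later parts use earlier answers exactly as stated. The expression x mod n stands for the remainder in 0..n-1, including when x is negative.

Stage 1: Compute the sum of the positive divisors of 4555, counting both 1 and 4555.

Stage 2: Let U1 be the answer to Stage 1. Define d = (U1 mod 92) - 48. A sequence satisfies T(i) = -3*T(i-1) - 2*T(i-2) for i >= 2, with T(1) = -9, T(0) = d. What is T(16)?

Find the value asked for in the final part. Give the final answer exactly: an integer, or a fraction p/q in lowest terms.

851951

Stage 1: 4555 = 5 * 911; sigma = (1 + 5) * (1 + 911) = 6 * 912 = 5472; answer 5472
Stage 2: U1 = 5472; d = -4; T(2) = -3*(-9) - 2*(-4) = 35; iterating: T(2)=35, T(3)=-87, T(4)=191, T(5)=-399, T(6)=815, T(7)=-1647, T(8)=3311, T(9)=-6639, T(10)=13295, T(11)=-26607, T(12)=53231, T(13)=-106479, T(14)=212975, T(15)=-425967, T(16)=851951; answer 851951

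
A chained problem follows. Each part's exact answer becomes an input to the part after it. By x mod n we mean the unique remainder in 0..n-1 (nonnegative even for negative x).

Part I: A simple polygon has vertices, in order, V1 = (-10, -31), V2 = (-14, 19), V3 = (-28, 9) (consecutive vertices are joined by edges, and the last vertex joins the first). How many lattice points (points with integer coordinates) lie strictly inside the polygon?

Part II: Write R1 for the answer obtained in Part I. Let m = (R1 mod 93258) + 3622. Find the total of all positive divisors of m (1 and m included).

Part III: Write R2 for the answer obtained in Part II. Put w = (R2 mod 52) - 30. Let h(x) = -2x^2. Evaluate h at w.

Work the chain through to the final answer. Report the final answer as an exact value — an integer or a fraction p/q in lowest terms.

-8

Part I: cross terms: (-10*19 - -14*-31)=-624, (-14*9 - -28*19)=406, (-28*-31 - -10*9)=958; twice the area = |740| = 740; area = 370; boundary points = 2 + 2 + 2 = 6; strictly interior points = area - boundary/2 + 1 = 368; answer 368
Part II: R1 = 368; m = 3990; 3990 = 2 * 3 * 5 * 7 * 19; sigma = (1 + 2) * (1 + 3) * (1 + 5) * (1 + 7) * (1 + 19) = 3 * 4 * 6 * 8 * 20 = 11520; answer 11520
Part III: R2 = 11520; w = -2; -2*(-2)^2 = (-8) = -8; answer -8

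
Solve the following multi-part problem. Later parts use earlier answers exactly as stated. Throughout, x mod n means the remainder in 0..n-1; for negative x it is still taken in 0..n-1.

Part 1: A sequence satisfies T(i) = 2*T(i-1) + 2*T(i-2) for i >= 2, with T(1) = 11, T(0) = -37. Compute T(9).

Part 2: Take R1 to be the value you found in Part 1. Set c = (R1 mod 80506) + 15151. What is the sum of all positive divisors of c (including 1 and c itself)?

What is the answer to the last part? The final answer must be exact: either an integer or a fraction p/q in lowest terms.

58752

Part 1: T(2) = 2*(11) + 2*(-37) = -52; iterating: T(2)=-52, T(3)=-82, T(4)=-268, T(5)=-700, T(6)=-1936, T(7)=-5272, T(8)=-14416, T(9)=-39376; answer -39376
Part 2: R1 = -39376; c = 56281; 56281 = 23 * 2447; sigma = (1 + 23) * (1 + 2447) = 24 * 2448 = 58752; answer 58752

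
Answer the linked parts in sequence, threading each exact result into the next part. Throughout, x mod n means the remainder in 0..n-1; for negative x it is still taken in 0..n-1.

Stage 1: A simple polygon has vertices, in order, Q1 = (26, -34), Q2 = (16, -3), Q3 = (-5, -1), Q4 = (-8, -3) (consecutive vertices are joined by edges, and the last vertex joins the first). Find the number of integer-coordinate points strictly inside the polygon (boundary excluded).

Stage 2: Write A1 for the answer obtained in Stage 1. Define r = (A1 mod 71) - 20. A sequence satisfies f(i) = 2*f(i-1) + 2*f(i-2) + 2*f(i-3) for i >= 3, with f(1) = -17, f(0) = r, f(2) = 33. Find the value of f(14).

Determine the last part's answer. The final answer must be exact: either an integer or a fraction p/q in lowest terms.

Stage 1: cross terms: (26*-3 - 16*-34)=466, (16*-1 - -5*-3)=-31, (-5*-3 - -8*-1)=7, (-8*-34 - 26*-3)=350; twice the area = |792| = 792; area = 396; boundary points = 1 + 1 + 1 + 1 = 4; strictly interior points = area - boundary/2 + 1 = 395; answer 395
Stage 2: A1 = 395; r = 20; f(3) = 2*(33) + 2*(-17) + 2*(20) = 72; iterating: f(3)=72, f(4)=176, f(5)=562, f(6)=1620, f(7)=4716, f(8)=13796, f(9)=40264, f(10)=117552, f(11)=343224, f(12)=1002080, f(13)=2925712, f(14)=8542032; answer 8542032

8542032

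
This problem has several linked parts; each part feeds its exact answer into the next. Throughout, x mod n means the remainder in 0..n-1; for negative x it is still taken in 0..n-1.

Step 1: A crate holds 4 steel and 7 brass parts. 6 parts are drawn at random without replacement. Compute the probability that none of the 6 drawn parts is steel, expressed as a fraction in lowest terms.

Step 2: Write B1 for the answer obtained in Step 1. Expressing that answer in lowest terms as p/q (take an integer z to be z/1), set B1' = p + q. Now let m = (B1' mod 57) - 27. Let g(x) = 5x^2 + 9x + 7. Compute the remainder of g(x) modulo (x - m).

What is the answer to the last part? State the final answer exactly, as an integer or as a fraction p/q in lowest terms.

1299

Step 1: total draws C(11,6) = 462; favorable C(7,6) = 7; P = 1/66; answer 1/66
Step 2: B1 = 1/66; threaded value p + q = 67; m = -17; remainder = value at the root: 5*(-17)^2 + 9*(-17)^1 + 7 = (1445) + (-153) + (7) = 1299; answer 1299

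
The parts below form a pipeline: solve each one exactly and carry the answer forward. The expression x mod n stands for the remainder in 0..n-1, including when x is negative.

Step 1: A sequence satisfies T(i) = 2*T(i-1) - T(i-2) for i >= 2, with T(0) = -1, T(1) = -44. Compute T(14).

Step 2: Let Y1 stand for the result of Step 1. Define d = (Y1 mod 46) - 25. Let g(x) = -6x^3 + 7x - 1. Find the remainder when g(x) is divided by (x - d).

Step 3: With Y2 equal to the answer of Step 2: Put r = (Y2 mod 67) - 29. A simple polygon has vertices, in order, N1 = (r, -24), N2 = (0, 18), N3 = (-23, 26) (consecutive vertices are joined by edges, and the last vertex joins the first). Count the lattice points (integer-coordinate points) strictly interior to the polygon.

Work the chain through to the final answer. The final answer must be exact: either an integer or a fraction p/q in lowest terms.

Step 1: T(2) = 2*(-44) - 1*(-1) = -87; iterating: T(2)=-87, T(3)=-130, T(4)=-173, T(5)=-216, T(6)=-259, T(7)=-302, T(8)=-345, T(9)=-388, T(10)=-431, T(11)=-474, T(12)=-517, T(13)=-560, T(14)=-603; answer -603
Step 2: Y1 = -603; d = 16; remainder = value at the root: -6*(16)^3 + 7*(16)^1 - 1 = (-24576) + (112) + (-1) = -24465; answer -24465
Step 3: Y2 = -24465; r = 28; cross terms: (28*18 - 0*-24)=504, (0*26 - -23*18)=414, (-23*-24 - 28*26)=-176; twice the area = |742| = 742; area = 371; boundary points = 14 + 1 + 1 = 16; strictly interior points = area - boundary/2 + 1 = 364; answer 364

364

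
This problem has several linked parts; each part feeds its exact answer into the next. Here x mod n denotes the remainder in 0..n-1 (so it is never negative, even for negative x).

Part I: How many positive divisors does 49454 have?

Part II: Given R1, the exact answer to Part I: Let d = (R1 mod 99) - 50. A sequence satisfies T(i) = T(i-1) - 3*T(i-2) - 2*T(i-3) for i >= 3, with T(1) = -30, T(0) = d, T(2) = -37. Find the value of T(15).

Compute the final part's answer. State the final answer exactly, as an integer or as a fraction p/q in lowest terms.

Part I: 49454 = 2 * 79 * 313; number of divisors = (1+1) * (1+1) * (1+1) = 8; answer 8
Part II: R1 = 8; d = -42; T(3) = 1*(-37) - 3*(-30) - 2*(-42) = 137; iterating: T(3)=137, T(4)=308, T(5)=-29, T(6)=-1227, T(7)=-1756, T(8)=1983, T(9)=9705, T(10)=7268, T(11)=-25813, T(12)=-67027, T(13)=-4124, T(14)=248583, T(15)=395009; answer 395009

395009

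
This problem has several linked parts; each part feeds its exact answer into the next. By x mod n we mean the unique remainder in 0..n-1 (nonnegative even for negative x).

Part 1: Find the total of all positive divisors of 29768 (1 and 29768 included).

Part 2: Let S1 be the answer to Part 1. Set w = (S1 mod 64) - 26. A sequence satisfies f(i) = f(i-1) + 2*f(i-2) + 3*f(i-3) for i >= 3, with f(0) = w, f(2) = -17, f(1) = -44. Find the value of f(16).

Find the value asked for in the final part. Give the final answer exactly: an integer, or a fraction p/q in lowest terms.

-5876965

Part 1: 29768 = 2^3 * 61^2; sigma = (1 + 2 + 4 + 8) * (1 + 61 + 3721) = 15 * 3783 = 56745; answer 56745
Part 2: S1 = 56745; w = 15; f(3) = 1*(-17) + 2*(-44) + 3*(15) = -60; iterating: f(3)=-60, f(4)=-226, f(5)=-397, f(6)=-1029, f(7)=-2501, f(8)=-5750, f(9)=-13839, f(10)=-32842, f(11)=-77770, f(12)=-184971, f(13)=-439037, f(14)=-1042289, f(15)=-2475276, f(16)=-5876965; answer -5876965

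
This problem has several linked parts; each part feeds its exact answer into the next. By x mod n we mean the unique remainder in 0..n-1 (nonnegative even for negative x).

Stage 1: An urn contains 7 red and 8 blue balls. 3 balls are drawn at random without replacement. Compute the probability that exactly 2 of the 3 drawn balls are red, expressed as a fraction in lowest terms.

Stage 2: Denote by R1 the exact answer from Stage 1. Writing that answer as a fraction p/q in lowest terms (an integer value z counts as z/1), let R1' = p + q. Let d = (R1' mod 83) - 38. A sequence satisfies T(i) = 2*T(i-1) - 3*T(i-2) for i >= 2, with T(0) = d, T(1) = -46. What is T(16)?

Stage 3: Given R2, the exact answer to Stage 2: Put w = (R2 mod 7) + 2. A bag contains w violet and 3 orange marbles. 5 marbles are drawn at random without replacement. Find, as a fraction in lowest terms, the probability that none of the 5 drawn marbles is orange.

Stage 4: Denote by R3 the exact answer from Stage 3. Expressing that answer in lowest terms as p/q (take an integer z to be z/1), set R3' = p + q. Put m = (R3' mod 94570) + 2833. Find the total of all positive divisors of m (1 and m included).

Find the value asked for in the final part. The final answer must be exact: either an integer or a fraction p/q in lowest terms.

Stage 1: total draws C(15,3) = 455; favorable C(7,2)*C(8,1) = 168; P = 24/65; answer 24/65
Stage 2: R1 = 24/65; threaded value p + q = 89; d = -32; T(2) = 2*(-46) - 3*(-32) = 4; iterating: T(2)=4, T(3)=146, T(4)=280, T(5)=122, T(6)=-596, T(7)=-1558, T(8)=-1328, T(9)=2018, T(10)=8020, T(11)=9986, T(12)=-4088, T(13)=-38134, T(14)=-64004, T(15)=-13606, T(16)=164800; answer 164800
Stage 3: R2 = 164800; w = 8; total draws C(11,5) = 462; favorable C(8,5) = 56; P = 4/33; answer 4/33
Stage 4: R3 = 4/33; threaded value p + q = 37; m = 2870; 2870 = 2 * 5 * 7 * 41; sigma = (1 + 2) * (1 + 5) * (1 + 7) * (1 + 41) = 3 * 6 * 8 * 42 = 6048; answer 6048

6048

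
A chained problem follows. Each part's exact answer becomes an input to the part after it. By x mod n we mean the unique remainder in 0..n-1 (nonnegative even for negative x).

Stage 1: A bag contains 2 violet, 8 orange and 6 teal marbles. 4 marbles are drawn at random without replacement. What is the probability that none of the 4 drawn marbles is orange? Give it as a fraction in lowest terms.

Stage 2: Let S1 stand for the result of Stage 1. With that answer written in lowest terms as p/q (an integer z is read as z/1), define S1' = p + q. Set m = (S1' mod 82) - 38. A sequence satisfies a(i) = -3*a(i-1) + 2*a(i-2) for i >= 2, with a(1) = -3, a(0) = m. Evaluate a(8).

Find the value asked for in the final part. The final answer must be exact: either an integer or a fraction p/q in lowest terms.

-19949

Stage 1: total draws C(16,4) = 1820; favorable C(8,4) = 70; P = 1/26; answer 1/26
Stage 2: S1 = 1/26; threaded value p + q = 27; m = -11; a(2) = -3*(-3) + 2*(-11) = -13; iterating: a(2)=-13, a(3)=33, a(4)=-125, a(5)=441, a(6)=-1573, a(7)=5601, a(8)=-19949; answer -19949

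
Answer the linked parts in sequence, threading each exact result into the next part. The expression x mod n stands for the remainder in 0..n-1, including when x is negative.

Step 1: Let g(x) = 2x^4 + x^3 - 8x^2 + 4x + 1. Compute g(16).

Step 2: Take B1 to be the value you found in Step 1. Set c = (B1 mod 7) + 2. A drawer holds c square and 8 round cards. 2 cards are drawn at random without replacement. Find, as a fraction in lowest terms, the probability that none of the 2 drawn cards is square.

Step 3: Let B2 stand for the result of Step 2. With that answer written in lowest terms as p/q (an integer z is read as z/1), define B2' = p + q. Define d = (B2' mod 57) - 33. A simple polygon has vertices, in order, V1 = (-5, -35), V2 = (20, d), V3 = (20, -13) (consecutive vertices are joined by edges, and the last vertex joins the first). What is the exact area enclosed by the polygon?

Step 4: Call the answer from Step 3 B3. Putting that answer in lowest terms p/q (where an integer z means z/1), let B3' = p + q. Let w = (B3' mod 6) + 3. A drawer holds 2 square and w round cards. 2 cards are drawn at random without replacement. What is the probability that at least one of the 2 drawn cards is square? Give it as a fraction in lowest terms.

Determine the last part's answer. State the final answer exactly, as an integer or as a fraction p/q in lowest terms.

17/45

Step 1: 2*(16)^4 + 1*(16)^3 - 8*(16)^2 + 4*(16)^1 + 1 = (131072) + (4096) + (-2048) + (64) + (1) = 133185; answer 133185
Step 2: B1 = 133185; c = 5; total draws C(13,2) = 78; favorable C(8,2) = 28; P = 14/39; answer 14/39
Step 3: B2 = 14/39; threaded value p + q = 53; d = 20; cross terms: (-5*20 - 20*-35)=600, (20*-13 - 20*20)=-660, (20*-35 - -5*-13)=-765; twice the area = |-825| = 825; area = 825/2; answer 825/2
Step 4: B3 = 825/2; threaded value p + q = 827; w = 8; total draws C(10,2) = 45; complement C(8,2) = 28; favorable 45 - 28 = 17; P = 17/45; answer 17/45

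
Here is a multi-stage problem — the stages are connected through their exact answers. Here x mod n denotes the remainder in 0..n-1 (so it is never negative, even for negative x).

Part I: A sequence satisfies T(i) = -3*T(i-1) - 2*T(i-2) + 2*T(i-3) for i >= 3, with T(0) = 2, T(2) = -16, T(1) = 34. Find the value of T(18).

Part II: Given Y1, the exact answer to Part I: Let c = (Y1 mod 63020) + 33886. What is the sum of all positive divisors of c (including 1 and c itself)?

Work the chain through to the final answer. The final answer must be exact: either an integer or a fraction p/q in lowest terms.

Part I: T(3) = -3*(-16) - 2*(34) + 2*(2) = -16; iterating: T(3)=-16, T(4)=148, T(5)=-444, T(6)=1004, T(7)=-1828, T(8)=2588, T(9)=-2100, T(10)=-2532, T(11)=16972, T(12)=-50052, T(13)=111148, T(14)=-199396, T(15)=275788, T(16)=-206276, T(17)=-331540, T(18)=1958748; answer 1958748
Part II: Y1 = 1958748; c = 39014; 39014 = 2 * 19507; sigma = (1 + 2) * (1 + 19507) = 3 * 19508 = 58524; answer 58524

58524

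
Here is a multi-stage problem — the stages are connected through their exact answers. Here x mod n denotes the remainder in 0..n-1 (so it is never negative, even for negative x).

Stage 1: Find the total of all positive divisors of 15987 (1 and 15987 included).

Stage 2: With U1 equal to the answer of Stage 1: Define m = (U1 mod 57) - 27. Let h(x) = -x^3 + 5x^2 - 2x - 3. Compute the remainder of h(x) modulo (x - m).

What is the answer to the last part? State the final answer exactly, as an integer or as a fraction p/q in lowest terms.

Stage 1: 15987 = 3 * 73^2; sigma = (1 + 3) * (1 + 73 + 5329) = 4 * 5403 = 21612; answer 21612
Stage 2: U1 = 21612; m = -18; remainder = value at the root: -1*(-18)^3 + 5*(-18)^2 - 2*(-18)^1 - 3 = (5832) + (1620) + (36) + (-3) = 7485; answer 7485

7485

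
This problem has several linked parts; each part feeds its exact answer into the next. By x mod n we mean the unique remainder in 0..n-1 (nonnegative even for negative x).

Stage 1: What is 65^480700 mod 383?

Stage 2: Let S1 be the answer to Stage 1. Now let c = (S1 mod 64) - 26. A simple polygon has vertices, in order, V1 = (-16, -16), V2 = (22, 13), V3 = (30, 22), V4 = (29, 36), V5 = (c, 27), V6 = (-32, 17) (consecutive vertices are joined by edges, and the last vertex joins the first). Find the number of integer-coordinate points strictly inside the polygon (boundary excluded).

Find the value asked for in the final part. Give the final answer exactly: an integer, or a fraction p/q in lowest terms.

1733

Stage 1: squarings mod 383: 65^1=65, 65^2=12, 65^4=144, 65^8=54, 65^16=235, 65^32=73, 65^64=350, 65^128=323, 65^256=153, 65^512=46, 65^1024=201, 65^2048=186, 65^4096=126, 65^8192=173, 65^16384=55, 65^32768=344, 65^65536=372, 65^131072=121, 65^262144=87; 65^480700 = 65^4 * 65^8 * 65^16 * 65^32 * 65^128 * 65^256 * 65^1024 * 65^4096 * 65^16384 * 65^65536 * 65^131072 * 65^262144 = 71 (mod 383); answer 71
Stage 2: S1 = 71; c = -19; cross terms: (-16*13 - 22*-16)=144, (22*22 - 30*13)=94, (30*36 - 29*22)=442, (29*27 - -19*36)=1467, (-19*17 - -32*27)=541, (-32*-16 - -16*17)=784; twice the area = |3472| = 3472; area = 1736; boundary points = 1 + 1 + 1 + 3 + 1 + 1 = 8; strictly interior points = area - boundary/2 + 1 = 1733; answer 1733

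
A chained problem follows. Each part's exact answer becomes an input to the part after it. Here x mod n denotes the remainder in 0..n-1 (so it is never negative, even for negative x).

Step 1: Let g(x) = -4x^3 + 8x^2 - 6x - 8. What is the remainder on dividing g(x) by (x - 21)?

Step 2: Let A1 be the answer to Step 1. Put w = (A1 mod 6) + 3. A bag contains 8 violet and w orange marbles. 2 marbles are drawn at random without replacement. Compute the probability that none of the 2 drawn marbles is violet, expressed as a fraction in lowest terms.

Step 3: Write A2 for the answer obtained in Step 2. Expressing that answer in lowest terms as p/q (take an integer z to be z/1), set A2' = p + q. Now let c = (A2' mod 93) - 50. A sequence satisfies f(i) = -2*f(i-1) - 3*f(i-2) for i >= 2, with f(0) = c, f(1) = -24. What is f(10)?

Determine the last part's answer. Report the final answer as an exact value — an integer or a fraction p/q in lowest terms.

Step 1: remainder = value at the root: -4*(21)^3 + 8*(21)^2 - 6*(21)^1 - 8 = (-37044) + (3528) + (-126) + (-8) = -33650; answer -33650
Step 2: A1 = -33650; w = 7; total draws C(15,2) = 105; favorable C(7,2) = 21; P = 1/5; answer 1/5
Step 3: A2 = 1/5; threaded value p + q = 6; c = -44; f(2) = -2*(-24) - 3*(-44) = 180; iterating: f(2)=180, f(3)=-288, f(4)=36, f(5)=792, f(6)=-1692, f(7)=1008, f(8)=3060, f(9)=-9144, f(10)=9108; answer 9108

9108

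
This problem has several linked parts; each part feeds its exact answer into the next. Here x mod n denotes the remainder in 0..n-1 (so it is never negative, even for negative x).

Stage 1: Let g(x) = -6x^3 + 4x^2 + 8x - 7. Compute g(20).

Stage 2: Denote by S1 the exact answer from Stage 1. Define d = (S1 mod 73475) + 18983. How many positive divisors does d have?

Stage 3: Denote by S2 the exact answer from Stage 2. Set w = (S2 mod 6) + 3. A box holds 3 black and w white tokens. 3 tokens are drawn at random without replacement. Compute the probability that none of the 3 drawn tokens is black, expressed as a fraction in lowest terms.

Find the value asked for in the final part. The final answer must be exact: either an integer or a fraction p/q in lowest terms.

Stage 1: -6*(20)^3 + 4*(20)^2 + 8*(20)^1 - 7 = (-48000) + (1600) + (160) + (-7) = -46247; answer -46247
Stage 2: S1 = -46247; d = 46211; 46211 = 11 * 4201; number of divisors = (1+1) * (1+1) = 4; answer 4
Stage 3: S2 = 4; w = 7; total draws C(10,3) = 120; favorable C(7,3) = 35; P = 7/24; answer 7/24

7/24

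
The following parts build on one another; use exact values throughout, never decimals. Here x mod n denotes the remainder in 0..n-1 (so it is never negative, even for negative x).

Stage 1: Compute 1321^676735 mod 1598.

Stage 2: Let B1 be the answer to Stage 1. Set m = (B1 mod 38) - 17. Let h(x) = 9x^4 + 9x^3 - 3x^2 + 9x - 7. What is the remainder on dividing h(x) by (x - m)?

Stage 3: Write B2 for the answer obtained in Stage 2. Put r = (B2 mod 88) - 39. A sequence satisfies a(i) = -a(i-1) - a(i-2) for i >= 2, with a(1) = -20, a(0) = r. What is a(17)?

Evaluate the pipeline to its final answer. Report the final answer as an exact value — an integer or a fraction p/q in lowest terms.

-14

Stage 1: squarings mod 1598: 1321^1=1321, 1321^2=25, 1321^4=625, 1321^8=713, 1321^16=205, 1321^32=477, 1321^64=613, 1321^128=239, 1321^256=1191, 1321^512=1055, 1321^1024=817, 1321^2048=1123, 1321^4096=307, 1321^8192=1565, 1321^16384=1089, 1321^32768=205, 1321^65536=477, 1321^131072=613, 1321^262144=239, 1321^524288=1191; 1321^676735 = 1321^1 * 1321^2 * 1321^4 * 1321^8 * 1321^16 * 1321^32 * 1321^64 * 1321^256 * 1321^512 * 1321^4096 * 1321^16384 * 1321^131072 * 1321^524288 = 1013 (mod 1598); answer 1013
Stage 2: B1 = 1013; m = 8; remainder = value at the root: 9*(8)^4 + 9*(8)^3 - 3*(8)^2 + 9*(8)^1 - 7 = (36864) + (4608) + (-192) + (72) + (-7) = 41345; answer 41345
Stage 3: B2 = 41345; r = 34; a(2) = -1*(-20) - 1*(34) = -14; iterating: a(2)=-14, a(3)=34, a(4)=-20, a(5)=-14, a(6)=34, a(7)=-20, a(8)=-14, a(9)=34, a(10)=-20, a(11)=-14, a(12)=34, a(13)=-20, a(14)=-14, a(15)=34, a(16)=-20, a(17)=-14; answer -14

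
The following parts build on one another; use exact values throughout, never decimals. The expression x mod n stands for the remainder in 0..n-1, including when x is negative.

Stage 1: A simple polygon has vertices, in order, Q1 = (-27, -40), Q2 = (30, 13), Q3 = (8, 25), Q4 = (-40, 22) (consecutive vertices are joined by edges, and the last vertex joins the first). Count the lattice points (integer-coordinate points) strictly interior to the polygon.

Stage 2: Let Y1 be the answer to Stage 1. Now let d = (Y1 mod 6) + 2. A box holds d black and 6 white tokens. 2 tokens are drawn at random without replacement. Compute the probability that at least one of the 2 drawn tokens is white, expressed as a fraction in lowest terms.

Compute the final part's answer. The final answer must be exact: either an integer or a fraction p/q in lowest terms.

Stage 1: cross terms: (-27*13 - 30*-40)=849, (30*25 - 8*13)=646, (8*22 - -40*25)=1176, (-40*-40 - -27*22)=2194; twice the area = |4865| = 4865; area = 4865/2; boundary points = 1 + 2 + 3 + 1 = 7; strictly interior points = area - boundary/2 + 1 = 2430; answer 2430
Stage 2: Y1 = 2430; d = 2; total draws C(8,2) = 28; complement C(2,2) = 1; favorable 28 - 1 = 27; P = 27/28; answer 27/28

27/28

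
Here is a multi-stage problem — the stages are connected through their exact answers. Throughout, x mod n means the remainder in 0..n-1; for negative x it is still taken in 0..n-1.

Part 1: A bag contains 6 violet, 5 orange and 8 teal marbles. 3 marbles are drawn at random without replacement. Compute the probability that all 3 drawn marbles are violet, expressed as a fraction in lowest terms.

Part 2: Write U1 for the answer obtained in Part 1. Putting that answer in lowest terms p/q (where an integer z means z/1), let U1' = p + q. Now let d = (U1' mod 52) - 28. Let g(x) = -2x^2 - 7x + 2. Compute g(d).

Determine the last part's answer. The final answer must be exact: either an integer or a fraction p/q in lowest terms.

Part 1: total draws C(19,3) = 969; favorable C(6,3) = 20; P = 20/969; answer 20/969
Part 2: U1 = 20/969; threaded value p + q = 989; d = -27; -2*(-27)^2 - 7*(-27)^1 + 2 = (-1458) + (189) + (2) = -1267; answer -1267

-1267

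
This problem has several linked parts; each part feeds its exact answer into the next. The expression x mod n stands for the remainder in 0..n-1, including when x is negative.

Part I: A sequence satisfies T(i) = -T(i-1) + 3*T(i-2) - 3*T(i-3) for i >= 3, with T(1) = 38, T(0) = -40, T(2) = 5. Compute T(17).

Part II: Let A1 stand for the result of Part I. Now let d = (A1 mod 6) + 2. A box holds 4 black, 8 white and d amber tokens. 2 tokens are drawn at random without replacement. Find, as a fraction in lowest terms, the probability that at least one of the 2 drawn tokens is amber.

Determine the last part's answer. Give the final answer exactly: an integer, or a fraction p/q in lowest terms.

Part I: T(3) = -1*(5) + 3*(38) - 3*(-40) = 229; iterating: T(3)=229, T(4)=-328, T(5)=1000, T(6)=-2671, T(7)=6655, T(8)=-17668, T(9)=45646, T(10)=-118615, T(11)=308557, T(12)=-801340, T(13)=2082856, T(14)=-5412547, T(15)=14065135, T(16)=-36551344, T(17)=94984390; answer 94984390
Part II: A1 = 94984390; d = 6; total draws C(18,2) = 153; complement C(12,2) = 66; favorable 153 - 66 = 87; P = 29/51; answer 29/51

29/51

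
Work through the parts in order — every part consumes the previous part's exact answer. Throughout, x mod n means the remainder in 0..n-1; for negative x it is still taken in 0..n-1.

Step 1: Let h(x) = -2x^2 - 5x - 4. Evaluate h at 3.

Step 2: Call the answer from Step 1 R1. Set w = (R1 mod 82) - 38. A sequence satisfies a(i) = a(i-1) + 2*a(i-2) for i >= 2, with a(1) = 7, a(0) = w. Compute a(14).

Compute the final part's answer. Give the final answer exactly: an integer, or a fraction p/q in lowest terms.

Step 1: -2*(3)^2 - 5*(3)^1 - 4 = (-18) + (-15) + (-4) = -37; answer -37
Step 2: R1 = -37; w = 7; a(2) = 1*(7) + 2*(7) = 21; iterating: a(2)=21, a(3)=35, a(4)=77, a(5)=147, a(6)=301, a(7)=595, a(8)=1197, a(9)=2387, a(10)=4781, a(11)=9555, a(12)=19117, a(13)=38227, a(14)=76461; answer 76461

76461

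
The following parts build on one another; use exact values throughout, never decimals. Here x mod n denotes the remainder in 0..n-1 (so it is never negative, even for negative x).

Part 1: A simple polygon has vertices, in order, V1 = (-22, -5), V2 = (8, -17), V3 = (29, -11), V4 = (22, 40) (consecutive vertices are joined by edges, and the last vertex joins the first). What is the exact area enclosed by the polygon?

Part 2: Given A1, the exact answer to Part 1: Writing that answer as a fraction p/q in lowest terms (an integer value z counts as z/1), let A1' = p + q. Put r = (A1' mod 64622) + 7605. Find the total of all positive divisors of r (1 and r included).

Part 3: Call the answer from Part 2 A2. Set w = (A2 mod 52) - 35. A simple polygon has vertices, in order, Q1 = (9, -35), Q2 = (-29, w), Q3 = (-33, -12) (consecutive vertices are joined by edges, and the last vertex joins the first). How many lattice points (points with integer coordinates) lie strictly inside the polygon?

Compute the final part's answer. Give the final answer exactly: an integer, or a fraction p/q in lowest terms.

Part 1: cross terms: (-22*-17 - 8*-5)=414, (8*-11 - 29*-17)=405, (29*40 - 22*-11)=1402, (22*-5 - -22*40)=770; twice the area = |2991| = 2991; area = 2991/2; answer 2991/2
Part 2: A1 = 2991/2; threaded value p + q = 2993; r = 10598; 10598 = 2 * 7 * 757; sigma = (1 + 2) * (1 + 7) * (1 + 757) = 3 * 8 * 758 = 18192; answer 18192
Part 3: A2 = 18192; w = 9; cross terms: (9*9 - -29*-35)=-934, (-29*-12 - -33*9)=645, (-33*-35 - 9*-12)=1263; twice the area = |974| = 974; area = 487; boundary points = 2 + 1 + 1 = 4; strictly interior points = area - boundary/2 + 1 = 486; answer 486

486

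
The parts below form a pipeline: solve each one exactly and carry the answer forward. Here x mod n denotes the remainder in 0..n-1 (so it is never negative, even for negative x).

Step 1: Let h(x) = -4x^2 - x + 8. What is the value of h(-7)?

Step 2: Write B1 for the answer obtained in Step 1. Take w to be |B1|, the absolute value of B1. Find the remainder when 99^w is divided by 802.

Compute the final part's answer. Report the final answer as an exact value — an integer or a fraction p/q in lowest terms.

Step 1: -4*(-7)^2 - 1*(-7)^1 + 8 = (-196) + (7) + (8) = -181; answer -181
Step 2: B1 = -181; w = 181; squarings mod 802: 99^1=99, 99^2=177, 99^4=51, 99^8=195, 99^16=331, 99^32=489, 99^64=125, 99^128=387; 99^181 = 99^1 * 99^4 * 99^16 * 99^32 * 99^128 = 311 (mod 802); answer 311

311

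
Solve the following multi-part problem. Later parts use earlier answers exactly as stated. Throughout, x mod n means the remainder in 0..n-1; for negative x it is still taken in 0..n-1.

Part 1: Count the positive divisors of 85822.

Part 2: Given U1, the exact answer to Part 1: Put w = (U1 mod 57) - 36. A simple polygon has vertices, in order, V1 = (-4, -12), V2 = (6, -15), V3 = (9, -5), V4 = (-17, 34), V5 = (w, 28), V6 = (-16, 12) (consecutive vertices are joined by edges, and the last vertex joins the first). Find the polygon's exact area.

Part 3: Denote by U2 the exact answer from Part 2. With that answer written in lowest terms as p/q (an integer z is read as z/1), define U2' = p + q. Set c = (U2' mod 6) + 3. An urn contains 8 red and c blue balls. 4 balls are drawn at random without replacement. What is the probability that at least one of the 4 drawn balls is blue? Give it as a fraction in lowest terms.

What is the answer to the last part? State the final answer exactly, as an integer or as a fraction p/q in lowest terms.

Part 1: 85822 = 2 * 11 * 47 * 83; number of divisors = (1+1) * (1+1) * (1+1) * (1+1) = 16; answer 16
Part 2: U1 = 16; w = -20; cross terms: (-4*-15 - 6*-12)=132, (6*-5 - 9*-15)=105, (9*34 - -17*-5)=221, (-17*28 - -20*34)=204, (-20*12 - -16*28)=208, (-16*-12 - -4*12)=240; twice the area = |1110| = 1110; area = 555; answer 555
Part 3: U2 = 555; threaded value p + q = 556; c = 7; total draws C(15,4) = 1365; complement C(8,4) = 70; favorable 1365 - 70 = 1295; P = 37/39; answer 37/39

37/39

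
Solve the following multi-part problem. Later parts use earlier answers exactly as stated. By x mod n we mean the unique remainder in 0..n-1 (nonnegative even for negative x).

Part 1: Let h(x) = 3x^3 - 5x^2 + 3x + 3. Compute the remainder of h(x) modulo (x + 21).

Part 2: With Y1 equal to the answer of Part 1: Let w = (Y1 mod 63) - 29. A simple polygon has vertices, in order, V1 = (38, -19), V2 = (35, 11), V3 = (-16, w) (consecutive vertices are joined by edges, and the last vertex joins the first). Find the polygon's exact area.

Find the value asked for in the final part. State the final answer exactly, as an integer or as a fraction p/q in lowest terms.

1641/2

Part 1: remainder = value at the root: 3*(-21)^3 - 5*(-21)^2 + 3*(-21)^1 + 3 = (-27783) + (-2205) + (-63) + (3) = -30048; answer -30048
Part 2: Y1 = -30048; w = -26; cross terms: (38*11 - 35*-19)=1083, (35*-26 - -16*11)=-734, (-16*-19 - 38*-26)=1292; twice the area = |1641| = 1641; area = 1641/2; answer 1641/2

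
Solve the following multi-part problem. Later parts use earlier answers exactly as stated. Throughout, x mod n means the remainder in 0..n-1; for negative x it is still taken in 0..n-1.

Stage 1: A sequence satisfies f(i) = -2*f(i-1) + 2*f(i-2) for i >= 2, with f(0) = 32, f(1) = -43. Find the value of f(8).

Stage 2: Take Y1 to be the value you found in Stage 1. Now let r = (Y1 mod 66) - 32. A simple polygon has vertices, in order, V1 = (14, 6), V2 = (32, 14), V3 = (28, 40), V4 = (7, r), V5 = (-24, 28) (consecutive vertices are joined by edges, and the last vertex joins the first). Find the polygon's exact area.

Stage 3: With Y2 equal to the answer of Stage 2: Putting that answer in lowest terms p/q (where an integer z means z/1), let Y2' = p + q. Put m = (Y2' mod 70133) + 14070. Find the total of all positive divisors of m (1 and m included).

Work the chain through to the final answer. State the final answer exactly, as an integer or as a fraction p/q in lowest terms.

14780

Stage 1: f(2) = -2*(-43) + 2*(32) = 150; iterating: f(2)=150, f(3)=-386, f(4)=1072, f(5)=-2916, f(6)=7976, f(7)=-21784, f(8)=59520; answer 59520
Stage 2: Y1 = 59520; r = 22; cross terms: (14*14 - 32*6)=4, (32*40 - 28*14)=888, (28*22 - 7*40)=336, (7*28 - -24*22)=724, (-24*6 - 14*28)=-536; twice the area = |1416| = 1416; area = 708; answer 708
Stage 3: Y2 = 708; threaded value p + q = 709; m = 14779; 14779 is prime, so its only divisors are 1 and 14779; sigma = 1 + 14779 = 14780; answer 14780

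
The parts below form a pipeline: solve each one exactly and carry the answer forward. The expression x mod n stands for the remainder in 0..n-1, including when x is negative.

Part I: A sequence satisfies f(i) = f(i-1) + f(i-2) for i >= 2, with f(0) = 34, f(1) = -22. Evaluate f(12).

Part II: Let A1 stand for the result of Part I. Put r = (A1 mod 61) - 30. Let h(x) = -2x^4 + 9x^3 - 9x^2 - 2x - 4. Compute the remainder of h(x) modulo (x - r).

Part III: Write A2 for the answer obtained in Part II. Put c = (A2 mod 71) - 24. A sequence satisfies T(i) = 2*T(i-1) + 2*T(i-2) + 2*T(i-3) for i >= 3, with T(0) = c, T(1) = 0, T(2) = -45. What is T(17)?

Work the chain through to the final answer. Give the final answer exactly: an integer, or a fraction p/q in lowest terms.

Part I: f(2) = 1*(-22) + 1*(34) = 12; iterating: f(2)=12, f(3)=-10, f(4)=2, f(5)=-8, f(6)=-6, f(7)=-14, f(8)=-20, f(9)=-34, f(10)=-54, f(11)=-88, f(12)=-142; answer -142
Part II: A1 = -142; r = 11; remainder = value at the root: -2*(11)^4 + 9*(11)^3 - 9*(11)^2 - 2*(11)^1 - 4 = (-29282) + (11979) + (-1089) + (-22) + (-4) = -18418; answer -18418
Part III: A2 = -18418; c = 18; T(3) = 2*(-45) + 2*(0) + 2*(18) = -54; iterating: T(3)=-54, T(4)=-198, T(5)=-594, T(6)=-1692, T(7)=-4968, T(8)=-14508, T(9)=-42336, T(10)=-123624, T(11)=-360936, T(12)=-1053792, T(13)=-3076704, T(14)=-8982864, T(15)=-26226720, T(16)=-76572576, T(17)=-223564320; answer -223564320

-223564320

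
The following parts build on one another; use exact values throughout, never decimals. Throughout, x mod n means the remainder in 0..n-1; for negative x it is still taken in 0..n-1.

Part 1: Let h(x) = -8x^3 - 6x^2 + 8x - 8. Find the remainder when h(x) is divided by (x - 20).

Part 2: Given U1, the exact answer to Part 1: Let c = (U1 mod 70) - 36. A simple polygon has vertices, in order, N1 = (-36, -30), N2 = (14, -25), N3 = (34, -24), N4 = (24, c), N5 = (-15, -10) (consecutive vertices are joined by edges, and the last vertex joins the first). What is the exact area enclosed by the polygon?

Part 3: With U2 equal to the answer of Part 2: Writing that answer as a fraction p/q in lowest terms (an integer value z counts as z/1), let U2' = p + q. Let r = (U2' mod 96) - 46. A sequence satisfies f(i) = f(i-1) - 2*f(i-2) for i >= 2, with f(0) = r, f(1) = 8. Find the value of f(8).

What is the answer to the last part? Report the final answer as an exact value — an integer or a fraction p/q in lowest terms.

Part 1: remainder = value at the root: -8*(20)^3 - 6*(20)^2 + 8*(20)^1 - 8 = (-64000) + (-2400) + (160) + (-8) = -66248; answer -66248
Part 2: U1 = -66248; c = 6; cross terms: (-36*-25 - 14*-30)=1320, (14*-24 - 34*-25)=514, (34*6 - 24*-24)=780, (24*-10 - -15*6)=-150, (-15*-30 - -36*-10)=90; twice the area = |2554| = 2554; area = 1277; answer 1277
Part 3: U2 = 1277; threaded value p + q = 1278; r = -16; f(2) = 1*(8) - 2*(-16) = 40; iterating: f(2)=40, f(3)=24, f(4)=-56, f(5)=-104, f(6)=8, f(7)=216, f(8)=200; answer 200

200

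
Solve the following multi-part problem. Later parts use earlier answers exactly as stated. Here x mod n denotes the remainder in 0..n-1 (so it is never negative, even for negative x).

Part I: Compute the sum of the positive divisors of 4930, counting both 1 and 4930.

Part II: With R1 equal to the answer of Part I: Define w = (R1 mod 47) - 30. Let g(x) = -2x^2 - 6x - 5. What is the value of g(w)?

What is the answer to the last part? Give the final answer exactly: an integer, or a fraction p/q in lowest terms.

-181

Part I: 4930 = 2 * 5 * 17 * 29; sigma = (1 + 2) * (1 + 5) * (1 + 17) * (1 + 29) = 3 * 6 * 18 * 30 = 9720; answer 9720
Part II: R1 = 9720; w = 8; -2*(8)^2 - 6*(8)^1 - 5 = (-128) + (-48) + (-5) = -181; answer -181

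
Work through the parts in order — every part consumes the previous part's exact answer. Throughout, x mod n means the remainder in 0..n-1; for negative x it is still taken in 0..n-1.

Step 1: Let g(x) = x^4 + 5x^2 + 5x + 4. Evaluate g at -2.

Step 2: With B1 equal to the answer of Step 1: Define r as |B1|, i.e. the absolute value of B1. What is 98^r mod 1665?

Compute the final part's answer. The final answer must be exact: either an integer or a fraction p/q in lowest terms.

64

Step 1: 1*(-2)^4 + 5*(-2)^2 + 5*(-2)^1 + 4 = (16) + (20) + (-10) + (4) = 30; answer 30
Step 2: B1 = 30; r = 30; squarings mod 1665: 98^1=98, 98^2=1279, 98^4=811, 98^8=46, 98^16=451; 98^30 = 98^2 * 98^4 * 98^8 * 98^16 = 64 (mod 1665); answer 64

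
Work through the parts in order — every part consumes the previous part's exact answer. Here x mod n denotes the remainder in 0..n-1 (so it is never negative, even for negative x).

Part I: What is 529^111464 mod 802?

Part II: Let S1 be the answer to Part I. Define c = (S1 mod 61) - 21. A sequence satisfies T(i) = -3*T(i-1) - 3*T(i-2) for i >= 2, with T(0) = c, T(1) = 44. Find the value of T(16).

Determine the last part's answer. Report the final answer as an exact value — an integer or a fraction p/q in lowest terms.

Part I: squarings mod 802: 529^1=529, 529^2=745, 529^4=41, 529^8=77, 529^16=315, 529^32=579, 529^64=5, 529^128=25, 529^256=625, 529^512=51, 529^1024=195, 529^2048=331, 529^4096=489, 529^8192=125, 529^16384=387, 529^32768=597, 529^65536=321; 529^111464 = 529^8 * 529^32 * 529^64 * 529^256 * 529^512 * 529^4096 * 529^8192 * 529^32768 * 529^65536 = 5 (mod 802); answer 5
Part II: S1 = 5; c = -16; T(2) = -3*(44) - 3*(-16) = -84; iterating: T(2)=-84, T(3)=120, T(4)=-108, T(5)=-36, T(6)=432, T(7)=-1188, T(8)=2268, T(9)=-3240, T(10)=2916, T(11)=972, T(12)=-11664, T(13)=32076, T(14)=-61236, T(15)=87480, T(16)=-78732; answer -78732

-78732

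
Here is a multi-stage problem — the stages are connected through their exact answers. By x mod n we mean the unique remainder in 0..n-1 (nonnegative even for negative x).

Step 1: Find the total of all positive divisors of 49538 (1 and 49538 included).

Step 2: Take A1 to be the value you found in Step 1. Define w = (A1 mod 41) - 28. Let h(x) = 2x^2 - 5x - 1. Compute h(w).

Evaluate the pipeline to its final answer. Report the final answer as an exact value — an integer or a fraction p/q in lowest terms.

1592

Step 1: 49538 = 2 * 17 * 31 * 47; sigma = (1 + 2) * (1 + 17) * (1 + 31) * (1 + 47) = 3 * 18 * 32 * 48 = 82944; answer 82944
Step 2: A1 = 82944; w = -27; 2*(-27)^2 - 5*(-27)^1 - 1 = (1458) + (135) + (-1) = 1592; answer 1592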